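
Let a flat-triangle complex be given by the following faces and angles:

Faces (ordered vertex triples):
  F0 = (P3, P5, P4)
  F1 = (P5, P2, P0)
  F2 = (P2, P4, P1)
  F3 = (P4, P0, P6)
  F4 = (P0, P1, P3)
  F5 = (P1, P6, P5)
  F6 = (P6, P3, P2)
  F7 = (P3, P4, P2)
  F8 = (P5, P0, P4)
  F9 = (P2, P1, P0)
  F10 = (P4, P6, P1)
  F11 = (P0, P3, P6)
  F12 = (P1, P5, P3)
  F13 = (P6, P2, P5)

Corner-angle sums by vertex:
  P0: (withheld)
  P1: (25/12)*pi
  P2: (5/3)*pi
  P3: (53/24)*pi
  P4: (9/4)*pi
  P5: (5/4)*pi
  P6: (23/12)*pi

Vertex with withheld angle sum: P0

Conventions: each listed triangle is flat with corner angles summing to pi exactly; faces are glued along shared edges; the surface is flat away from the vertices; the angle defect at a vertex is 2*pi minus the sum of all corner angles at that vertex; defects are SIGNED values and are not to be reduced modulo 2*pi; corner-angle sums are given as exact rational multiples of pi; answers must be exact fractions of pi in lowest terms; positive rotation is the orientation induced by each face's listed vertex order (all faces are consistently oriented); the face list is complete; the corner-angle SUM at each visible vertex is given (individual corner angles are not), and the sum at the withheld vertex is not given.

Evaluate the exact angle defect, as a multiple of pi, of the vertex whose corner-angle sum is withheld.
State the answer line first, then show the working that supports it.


Answer: defect(P0) = (-5/8)*pi

V = 7, E = 21, F = 14; chi = V - E + F = 0
Gauss-Bonnet: total defect = 2*pi*chi = 0; visible defects sum to (5/8)*pi


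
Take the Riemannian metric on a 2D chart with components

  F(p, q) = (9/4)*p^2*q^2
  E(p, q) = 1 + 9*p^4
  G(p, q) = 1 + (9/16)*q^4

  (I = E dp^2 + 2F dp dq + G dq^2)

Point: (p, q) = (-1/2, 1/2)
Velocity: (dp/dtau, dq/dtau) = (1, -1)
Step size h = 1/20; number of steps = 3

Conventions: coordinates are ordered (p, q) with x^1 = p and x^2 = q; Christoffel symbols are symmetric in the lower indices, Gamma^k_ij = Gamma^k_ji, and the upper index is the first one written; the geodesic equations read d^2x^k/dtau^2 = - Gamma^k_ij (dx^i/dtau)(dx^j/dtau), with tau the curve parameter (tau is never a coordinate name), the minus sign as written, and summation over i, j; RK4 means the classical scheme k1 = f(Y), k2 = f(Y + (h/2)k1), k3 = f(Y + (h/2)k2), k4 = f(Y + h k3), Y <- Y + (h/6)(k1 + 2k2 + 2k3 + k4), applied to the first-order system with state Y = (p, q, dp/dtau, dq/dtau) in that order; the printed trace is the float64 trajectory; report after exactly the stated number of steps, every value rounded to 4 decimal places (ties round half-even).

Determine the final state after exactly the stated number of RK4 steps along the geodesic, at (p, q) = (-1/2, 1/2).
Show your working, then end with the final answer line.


f(Y) = (dp/dtau, dq/dtau, -Gamma^p_ij Y'^i Y'^j, -Gamma^q_ij Y'^i Y'^j) with the Gammas evaluated at the stage position; h = 0.050000; intermediate values shown to 6 dp
step 0: p = -0.5000, q = 0.5000, dp/dtau = 1.0000, dq/dtau = -1.0000
step 1:
  k1: at (p, q) = (-0.500000, 0.500000), (dp/dtau, dq/dtau) = (1.000000, -1.000000); Gamma_ppp = -1.408313, Gamma_ppq = 0.000000, Gamma_pqq = 0.352078, Gamma_qpp = -0.352078, Gamma_qpq = 0.000000, Gamma_qqq = 0.088020; k1 = (1.000000, -1.000000, 1.056235, 0.264059)
  k2: at (p, q) = (-0.475000, 0.475000), (dp/dtau, dq/dtau) = (1.026406, -0.993399); Gamma_ppp = -1.297485, Gamma_ppq = 0.000000, Gamma_pqq = 0.324371, Gamma_qpp = -0.324371, Gamma_qpq = 0.000000, Gamma_qqq = 0.081093; k2 = (1.026406, -0.993399, 1.046809, 0.261702)
  k3: at (p, q) = (-0.474340, 0.475165), (dp/dtau, dq/dtau) = (1.026170, -0.993457); Gamma_ppp = -1.294261, Gamma_ppq = 0.000000, Gamma_pqq = 0.324128, Gamma_qpp = -0.324692, Gamma_qpq = 0.000000, Gamma_qqq = 0.081314; k3 = (1.026170, -0.993457, 1.042989, 0.261655)
  k4: at (p, q) = (-0.448691, 0.450327), (dp/dtau, dq/dtau) = (1.052149, -0.986917); Gamma_ppp = -1.171529, Gamma_ppq = 0.000000, Gamma_pqq = 0.293950, Gamma_qpp = -0.295021, Gamma_qpq = 0.000000, Gamma_qqq = 0.074024; k4 = (1.052149, -0.986917, 1.010595, 0.254494)
  Y <- Y + (h/6)(k1 + 2k2 + 2k3 + k4): p = -0.4487, q = 0.4503, dp/dtau = 1.0521, dq/dtau = -0.9870
step 2:
  k1: at (p, q) = (-0.448689, 0.450328), (dp/dtau, dq/dtau) = (1.052054, -0.986956); Gamma_ppp = -1.171517, Gamma_ppq = 0.000000, Gamma_pqq = 0.293949, Gamma_qpp = -0.295023, Gamma_qpq = 0.000000, Gamma_qqq = 0.074025; k1 = (1.052054, -0.986956, 1.010324, 0.254430)
  k2: at (p, q) = (-0.422388, 0.425654), (dp/dtau, dq/dtau) = (1.077312, -0.980595); Gamma_ppp = -1.039479, Gamma_ppq = 0.000000, Gamma_pqq = 0.261879, Gamma_qpp = -0.263905, Gamma_qpq = 0.000000, Gamma_qqq = 0.066486; k2 = (1.077312, -0.980595, 0.954605, 0.242357)
  k3: at (p, q) = (-0.421756, 0.425813), (dp/dtau, dq/dtau) = (1.075919, -0.980897); Gamma_ppp = -1.036159, Gamma_ppq = 0.000000, Gamma_pqq = 0.261532, Gamma_qpp = -0.264047, Gamma_qpq = 0.000000, Gamma_qqq = 0.066647; k3 = (1.075919, -0.980897, 0.947824, 0.241537)
  k4: at (p, q) = (-0.394893, 0.401283), (dp/dtau, dq/dtau) = (1.099445, -0.974879); Gamma_ppp = -0.898654, Gamma_ppq = 0.000000, Gamma_pqq = 0.228299, Gamma_qpp = -0.231993, Gamma_qpq = 0.000000, Gamma_qqq = 0.058937; k4 = (1.099445, -0.974879, 0.869301, 0.224415)
  Y <- Y + (h/6)(k1 + 2k2 + 2k3 + k4): p = -0.3949, q = 0.4013, dp/dtau = 1.0994, dq/dtau = -0.9749
step 3:
  k1: at (p, q) = (-0.394873, 0.401288), (dp/dtau, dq/dtau) = (1.099424, -0.974901); Gamma_ppp = -0.898547, Gamma_ppq = 0.000000, Gamma_pqq = 0.228286, Gamma_qpp = -0.231995, Gamma_qpq = 0.000000, Gamma_qqq = 0.058941; k1 = (1.099424, -0.974901, 0.869134, 0.224401)
  k2: at (p, q) = (-0.367387, 0.376915), (dp/dtau, dq/dtau) = (1.121153, -0.969291); Gamma_ppp = -0.759436, Gamma_ppq = 0.000000, Gamma_pqq = 0.194783, Gamma_qpp = -0.199835, Gamma_qpq = 0.000000, Gamma_qqq = 0.051254; k2 = (1.121153, -0.969291, 0.771595, 0.203034)
  k3: at (p, q) = (-0.366844, 0.377056), (dp/dtau, dq/dtau) = (1.118714, -0.969825); Gamma_ppp = -0.756684, Gamma_ppq = 0.000000, Gamma_pqq = 0.194437, Gamma_qpp = -0.199849, Gamma_qpq = 0.000000, Gamma_qqq = 0.051353; k3 = (1.118714, -0.969825, 0.764127, 0.201815)
  k4: at (p, q) = (-0.338937, 0.352797), (dp/dtau, dq/dtau) = (1.137631, -0.964810); Gamma_ppp = -0.621610, Gamma_ppq = 0.000000, Gamma_pqq = 0.161757, Gamma_qpp = -0.168372, Gamma_qpq = 0.000000, Gamma_qqq = 0.043814; k4 = (1.137631, -0.964810, 0.653917, 0.177122)
  Y <- Y + (h/6)(k1 + 2k2 + 2k3 + k4): p = -0.3389, q = 0.3528, dp/dtau = 1.1377, dq/dtau = -0.9648

Answer: p = -0.3389, q = 0.3528, dp/dtau = 1.1377, dq/dtau = -0.9648


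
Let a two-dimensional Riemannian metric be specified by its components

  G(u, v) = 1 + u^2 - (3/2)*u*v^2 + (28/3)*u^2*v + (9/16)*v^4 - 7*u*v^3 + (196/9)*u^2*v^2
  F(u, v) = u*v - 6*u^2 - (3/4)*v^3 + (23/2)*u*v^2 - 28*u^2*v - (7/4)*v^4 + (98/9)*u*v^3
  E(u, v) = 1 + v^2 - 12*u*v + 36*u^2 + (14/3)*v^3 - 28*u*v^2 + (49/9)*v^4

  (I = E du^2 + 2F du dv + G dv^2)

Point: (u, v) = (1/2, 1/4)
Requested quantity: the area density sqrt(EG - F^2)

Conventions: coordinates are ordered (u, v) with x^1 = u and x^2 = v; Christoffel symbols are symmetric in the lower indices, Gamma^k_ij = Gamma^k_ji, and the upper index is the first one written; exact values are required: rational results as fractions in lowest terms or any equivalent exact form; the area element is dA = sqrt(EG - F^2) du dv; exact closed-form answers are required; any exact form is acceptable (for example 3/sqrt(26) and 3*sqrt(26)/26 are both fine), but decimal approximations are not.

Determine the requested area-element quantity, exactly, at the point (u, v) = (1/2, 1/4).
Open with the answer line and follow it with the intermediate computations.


Answer: sqrt(EG - F^2) = sqrt(326465)/192

E = 17929/2304, F = -24875/9216, G = 76465/36864; EG - F^2 = 326465/36864


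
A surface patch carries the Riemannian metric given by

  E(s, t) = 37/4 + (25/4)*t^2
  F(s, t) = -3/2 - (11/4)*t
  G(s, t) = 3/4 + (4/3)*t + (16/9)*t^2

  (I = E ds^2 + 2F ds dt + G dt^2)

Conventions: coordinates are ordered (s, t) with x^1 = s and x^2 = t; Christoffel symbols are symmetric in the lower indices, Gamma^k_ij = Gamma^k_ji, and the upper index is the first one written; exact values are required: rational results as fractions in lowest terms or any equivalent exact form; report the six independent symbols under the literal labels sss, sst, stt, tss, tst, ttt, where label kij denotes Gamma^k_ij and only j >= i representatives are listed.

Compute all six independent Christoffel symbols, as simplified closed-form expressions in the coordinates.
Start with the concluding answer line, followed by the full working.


Answer: Gamma_sss = (-2475*t^2 - 1350*t)/(1600*t^4 + 1200*t^3 + 1954*t^2 + 588*t + 675), Gamma_sst = (1600*t^3 + 1200*t^2 + 675*t)/(1600*t^4 + 1200*t^3 + 1954*t^2 + 588*t + 675), Gamma_stt = (120*t - 153)/(1600*t^4 + 1200*t^3 + 1954*t^2 + 588*t + 675), Gamma_tss = (-5625*t^3 - 8325*t)/(1600*t^4 + 1200*t^3 + 1954*t^2 + 588*t + 675), Gamma_tst = (2475*t^2 + 1350*t)/(1600*t^4 + 1200*t^3 + 1954*t^2 + 588*t + 675), Gamma_ttt = (1600*t^3 + 600*t^2 + 1279*t + 294)/(1600*t^4 + 1200*t^3 + 1954*t^2 + 588*t + 675)

E = 37/4 + (25/4)*t^2; F = -3/2 - (11/4)*t; G = 3/4 + (4/3)*t + (16/9)*t^2
Gamma^k_ij = (1/2) g^{kl} (d_i g_jl + d_j g_il - d_l g_ij), with g^inv = (1/(EG-F^2)) [[G, -F], [-F, E]]
first partials: E_s = 0, E_t = (25/2)*t, F_s = 0, F_t = -11/4, G_s = 0, G_t = 4/3 + (32/9)*t
D = EG - F^2 = 75/16 + (49/12)*t + (977/72)*t^2 + (25/3)*t^3 + (100/9)*t^4
expanded: Gamma^s_ss = (G E_s - 2F F_s + F E_t)/(2D), Gamma^s_st = (G E_t - F G_s)/(2D), Gamma^s_tt = (2G F_t - G G_s - F G_t)/(2D), Gamma^t_ss = (2E F_s - E E_t - F E_s)/(2D), Gamma^t_st = (E G_s - F E_t)/(2D), Gamma^t_tt = (E G_t - 2F F_t + F G_s)/(2D); substitute and cancel common factors


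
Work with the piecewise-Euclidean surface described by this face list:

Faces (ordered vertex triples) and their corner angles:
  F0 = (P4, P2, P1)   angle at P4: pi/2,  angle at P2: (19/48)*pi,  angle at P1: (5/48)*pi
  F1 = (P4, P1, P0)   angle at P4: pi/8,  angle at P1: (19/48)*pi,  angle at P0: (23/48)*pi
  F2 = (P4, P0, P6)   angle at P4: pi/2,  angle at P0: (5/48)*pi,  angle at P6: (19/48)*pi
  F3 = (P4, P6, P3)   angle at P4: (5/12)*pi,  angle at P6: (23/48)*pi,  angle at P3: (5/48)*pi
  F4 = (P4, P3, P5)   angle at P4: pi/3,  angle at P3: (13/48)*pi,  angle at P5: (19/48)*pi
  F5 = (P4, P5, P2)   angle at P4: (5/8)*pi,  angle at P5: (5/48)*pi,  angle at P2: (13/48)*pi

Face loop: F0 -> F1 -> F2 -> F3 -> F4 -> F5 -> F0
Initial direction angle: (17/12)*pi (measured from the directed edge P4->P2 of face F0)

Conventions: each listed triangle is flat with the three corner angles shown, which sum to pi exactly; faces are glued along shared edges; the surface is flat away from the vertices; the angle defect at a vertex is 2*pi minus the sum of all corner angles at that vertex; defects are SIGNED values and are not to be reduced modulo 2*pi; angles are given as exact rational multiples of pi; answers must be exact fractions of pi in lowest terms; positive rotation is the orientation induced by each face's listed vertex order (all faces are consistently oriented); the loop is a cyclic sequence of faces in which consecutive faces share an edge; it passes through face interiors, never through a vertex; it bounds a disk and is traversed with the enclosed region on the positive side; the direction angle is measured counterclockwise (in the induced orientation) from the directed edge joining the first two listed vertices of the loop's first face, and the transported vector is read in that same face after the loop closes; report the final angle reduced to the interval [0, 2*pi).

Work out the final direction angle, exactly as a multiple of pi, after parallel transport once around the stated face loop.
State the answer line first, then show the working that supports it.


Answer: final direction angle = (11/12)*pi

enclosed vertex P4: corner angles sum to (5/2)*pi, defect = 2*pi - (5/2)*pi = -pi/2
summing the enclosed defects onto the initial angle, mod 2*pi in the induced orientation:
final angle = (17/12)*pi - pi/2 = (11/12)*pi (mod 2*pi)


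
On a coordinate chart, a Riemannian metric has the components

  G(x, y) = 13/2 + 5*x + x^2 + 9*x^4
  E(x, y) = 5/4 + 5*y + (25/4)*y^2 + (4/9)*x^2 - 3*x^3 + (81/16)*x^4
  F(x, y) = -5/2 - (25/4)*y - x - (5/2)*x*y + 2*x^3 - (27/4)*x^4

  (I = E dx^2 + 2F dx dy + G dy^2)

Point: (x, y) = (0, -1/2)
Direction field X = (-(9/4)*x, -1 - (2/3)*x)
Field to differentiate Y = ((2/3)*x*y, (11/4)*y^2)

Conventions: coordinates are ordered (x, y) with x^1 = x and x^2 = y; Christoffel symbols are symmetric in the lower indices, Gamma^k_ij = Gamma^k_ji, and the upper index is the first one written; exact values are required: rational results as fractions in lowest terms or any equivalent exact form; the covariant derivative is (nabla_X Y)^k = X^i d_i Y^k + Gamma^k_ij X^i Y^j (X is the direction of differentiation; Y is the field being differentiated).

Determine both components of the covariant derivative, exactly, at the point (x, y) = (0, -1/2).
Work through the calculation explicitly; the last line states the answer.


E = 5/16, F = 5/8, G = 13/2 at the point
E_x = 0, E_y = -5/4, F_x = 1/4, F_y = -25/4, G_x = 5, G_y = 0
EG - F^2 = 105/64;  g^inv = (64/105) * [[13/2, -5/8], [-5/8, 5/16]]
first-kind symbols [ij,l] = (1/2)(d_i g_jl + d_j g_il - d_l g_ij): [xx,x] = E_x/2 = 0, [xx,y] = F_x - E_y/2 = 7/8, [xy,x] = E_y/2 = -5/8, [xy,y] = G_x/2 = 5/2, [yy,x] = F_y - G_x/2 = -35/4, [yy,y] = G_y/2 = 0
Gamma^x_ij = (G*[ij,x] - F*[ij,y])/(EG - F^2), Gamma^y_ij = (E*[ij,y] - F*[ij,x])/(EG - F^2)
Gamma_xxx = -1/3, Gamma_xxy = -24/7, Gamma_xyy = -104/3, Gamma_yxx = 1/6, Gamma_yxy = 5/7, Gamma_yyy = 10/3
X = (0, -1), Y = (0, 11/16) at the point

Answer: (nabla_X Y)^x = 143/6, (nabla_X Y)^y = 11/24


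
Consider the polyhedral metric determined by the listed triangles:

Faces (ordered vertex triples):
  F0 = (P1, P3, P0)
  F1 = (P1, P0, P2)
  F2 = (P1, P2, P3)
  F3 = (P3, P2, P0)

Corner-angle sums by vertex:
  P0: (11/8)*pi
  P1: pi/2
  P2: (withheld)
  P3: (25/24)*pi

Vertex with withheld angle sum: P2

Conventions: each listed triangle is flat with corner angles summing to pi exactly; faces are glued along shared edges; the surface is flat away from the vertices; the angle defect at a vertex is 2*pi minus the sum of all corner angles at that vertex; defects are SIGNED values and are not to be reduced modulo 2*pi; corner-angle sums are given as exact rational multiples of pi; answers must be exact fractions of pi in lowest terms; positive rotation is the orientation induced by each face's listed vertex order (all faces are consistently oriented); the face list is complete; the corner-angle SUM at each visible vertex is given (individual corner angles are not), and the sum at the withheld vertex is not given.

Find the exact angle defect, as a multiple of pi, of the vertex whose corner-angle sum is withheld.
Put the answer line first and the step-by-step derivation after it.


Answer: defect(P2) = (11/12)*pi

V = 4, E = 6, F = 4; chi = V - E + F = 2
Gauss-Bonnet: total defect = 2*pi*chi = 4*pi; visible defects sum to (37/12)*pi


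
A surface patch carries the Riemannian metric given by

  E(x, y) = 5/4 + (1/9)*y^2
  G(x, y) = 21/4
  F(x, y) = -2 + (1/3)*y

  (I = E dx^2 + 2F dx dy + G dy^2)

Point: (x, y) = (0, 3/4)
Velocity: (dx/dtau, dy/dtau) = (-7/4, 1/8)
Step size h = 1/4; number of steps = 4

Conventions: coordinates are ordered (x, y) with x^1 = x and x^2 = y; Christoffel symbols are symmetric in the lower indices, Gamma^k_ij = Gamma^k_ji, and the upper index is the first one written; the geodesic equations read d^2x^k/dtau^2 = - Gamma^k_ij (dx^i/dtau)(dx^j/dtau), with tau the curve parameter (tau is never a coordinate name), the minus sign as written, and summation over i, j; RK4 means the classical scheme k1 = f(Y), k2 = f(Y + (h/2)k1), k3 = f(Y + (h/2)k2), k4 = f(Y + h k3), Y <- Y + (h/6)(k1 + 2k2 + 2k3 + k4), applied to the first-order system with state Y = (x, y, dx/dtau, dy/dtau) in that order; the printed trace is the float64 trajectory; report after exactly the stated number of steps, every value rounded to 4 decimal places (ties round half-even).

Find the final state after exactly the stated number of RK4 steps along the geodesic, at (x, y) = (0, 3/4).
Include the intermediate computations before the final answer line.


f(Y) = (dx/dtau, dy/dtau, -Gamma^x_ij Y'^i Y'^j, -Gamma^y_ij Y'^i Y'^j) with the Gammas evaluated at the stage position; h = 0.250000; intermediate values shown to 6 dp
step 0: x = 0.0000, y = 0.7500, dx/dtau = -1.7500, dy/dtau = 0.1250
step 1:
  k1: at (x, y) = (0.000000, 0.750000), (dx/dtau, dy/dtau) = (-1.750000, 0.125000); Gamma_xxx = -0.038095, Gamma_xxy = 0.114286, Gamma_xyy = 0.457143, Gamma_yxx = -0.028571, Gamma_yxy = 0.038095, Gamma_yyy = 0.152381; k1 = (-1.750000, 0.125000, 0.159524, 0.101786)
  k2: at (x, y) = (-0.218750, 0.765625), (dx/dtau, dy/dtau) = (-1.730060, 0.137723); Gamma_xxx = -0.038452, Gamma_xxy = 0.115699, Gamma_xyy = 0.453351, Gamma_yxx = -0.028983, Gamma_yxy = 0.038452, Gamma_yyy = 0.150667; k2 = (-1.730060, 0.137723, 0.161626, 0.102214)
  k3: at (x, y) = (-0.216257, 0.767215), (dx/dtau, dy/dtau) = (-1.729797, 0.137777); Gamma_xxx = -0.038487, Gamma_xxy = 0.115841, Gamma_xyy = 0.452967, Gamma_yxx = -0.029024, Gamma_yxy = 0.038487, Gamma_yyy = 0.150494; k3 = (-1.729797, 0.137777, 0.161778, 0.102335)
  k4: at (x, y) = (-0.432449, 0.784444), (dx/dtau, dy/dtau) = (-1.709555, 0.150584); Gamma_xxx = -0.038864, Gamma_xxy = 0.117361, Gamma_xyy = 0.448832, Gamma_yxx = -0.029472, Gamma_yxy = 0.038864, Gamma_yyy = 0.148629; k4 = (-1.709555, 0.150584, 0.163830, 0.102772)
  Y <- Y + (h/6)(k1 + 2k2 + 2k3 + k4): x = -0.4325, y = 0.7844, dx/dtau = -1.7096, dy/dtau = 0.1506
step 2:
  k1: at (x, y) = (-0.432470, 0.784441), (dx/dtau, dy/dtau) = (-1.709577, 0.150569); Gamma_xxx = -0.038864, Gamma_xxy = 0.117361, Gamma_xyy = 0.448833, Gamma_yxx = -0.029472, Gamma_yxy = 0.038864, Gamma_yyy = 0.148629; k1 = (-1.709577, 0.150569, 0.163829, 0.102773)
  k2: at (x, y) = (-0.646167, 0.803262), (dx/dtau, dy/dtau) = (-1.689098, 0.163416); Gamma_xxx = -0.039258, Gamma_xxy = 0.118980, Gamma_xyy = 0.444365, Gamma_yxx = -0.029953, Gamma_yxy = 0.039258, Gamma_yyy = 0.146619; k2 = (-1.689098, 0.163416, 0.165821, 0.103216)
  k3: at (x, y) = (-0.643607, 0.804868), (dx/dtau, dy/dtau) = (-1.688849, 0.163471); Gamma_xxx = -0.039291, Gamma_xxy = 0.119117, Gamma_xyy = 0.443986, Gamma_yxx = -0.029994, Gamma_yxy = 0.039291, Gamma_yyy = 0.146449; k3 = (-1.688849, 0.163471, 0.165971, 0.103331)
  k4: at (x, y) = (-0.854682, 0.825309), (dx/dtau, dy/dtau) = (-1.668084, 0.176402); Gamma_xxx = -0.039697, Gamma_xxy = 0.120824, Gamma_xyy = 0.439195, Gamma_yxx = -0.030509, Gamma_yxy = 0.039697, Gamma_yyy = 0.144298; k4 = (-1.668084, 0.176402, 0.167896, 0.103764)
  Y <- Y + (h/6)(k1 + 2k2 + 2k3 + k4): x = -0.8547, y = 0.8253, dx/dtau = -1.6681, dy/dtau = 0.1764
step 3:
  k1: at (x, y) = (-0.854701, 0.825305), (dx/dtau, dy/dtau) = (-1.668105, 0.176387); Gamma_xxx = -0.039697, Gamma_xxy = 0.120824, Gamma_xyy = 0.439196, Gamma_yxx = -0.030509, Gamma_yxy = 0.039697, Gamma_yyy = 0.144299; k1 = (-1.668105, 0.176387, 0.167895, 0.103765)
  k2: at (x, y) = (-1.063214, 0.847354), (dx/dtau, dy/dtau) = (-1.647118, 0.189358); Gamma_xxx = -0.040112, Gamma_xxy = 0.122611, Gamma_xyy = 0.434096, Gamma_yxx = -0.031056, Gamma_yxy = 0.040112, Gamma_yyy = 0.142016; k2 = (-1.647118, 0.189358, 0.169743, 0.104185)
  k3: at (x, y) = (-1.060591, 0.848975), (dx/dtau, dy/dtau) = (-1.646887, 0.189410); Gamma_xxx = -0.040142, Gamma_xxy = 0.122740, Gamma_xyy = 0.433724, Gamma_yxx = -0.031096, Gamma_yxy = 0.040142, Gamma_yyy = 0.141849; k3 = (-1.646887, 0.189410, 0.169889, 0.104295)
  k4: at (x, y) = (-1.266423, 0.872658), (dx/dtau, dy/dtau) = (-1.625633, 0.202461); Gamma_xxx = -0.040561, Gamma_xxy = 0.124595, Gamma_xyy = 0.428328, Gamma_yxx = -0.031673, Gamma_yxy = 0.040561, Gamma_yyy = 0.139440; k4 = (-1.625633, 0.202461, 0.171648, 0.104687)
  Y <- Y + (h/6)(k1 + 2k2 + 2k3 + k4): x = -1.2664, y = 0.8727, dx/dtau = -1.6257, dy/dtau = 0.2024
step 4:
  k1: at (x, y) = (-1.266441, 0.872655), (dx/dtau, dy/dtau) = (-1.625655, 0.202446); Gamma_xxx = -0.040561, Gamma_xxy = 0.124594, Gamma_xyy = 0.428329, Gamma_yxx = -0.031673, Gamma_yxy = 0.040561, Gamma_yyy = 0.139441; k1 = (-1.625655, 0.202446, 0.171648, 0.104688)
  k2: at (x, y) = (-1.469647, 0.897960), (dx/dtau, dy/dtau) = (-1.604199, 0.215532); Gamma_xxx = -0.040981, Gamma_xxy = 0.126507, Gamma_xyy = 0.422649, Gamma_yxx = -0.032280, Gamma_yxy = 0.040981, Gamma_yyy = 0.136913; k2 = (-1.604199, 0.215532, 0.173310, 0.105049)
  k3: at (x, y) = (-1.466965, 0.899596), (dx/dtau, dy/dtau) = (-1.603991, 0.215577); Gamma_xxx = -0.041007, Gamma_xxy = 0.126629, Gamma_xyy = 0.422285, Gamma_yxx = -0.032319, Gamma_yxy = 0.041007, Gamma_yyy = 0.136751; k3 = (-1.603991, 0.215577, 0.173449, 0.105152)
  k4: at (x, y) = (-1.667438, 0.926549), (dx/dtau, dy/dtau) = (-1.582293, 0.228734); Gamma_xxx = -0.041421, Gamma_xxy = 0.128586, Gamma_xyy = 0.416340, Gamma_yxx = -0.032952, Gamma_yxy = 0.041421, Gamma_yyy = 0.134113; k4 = (-1.582293, 0.228734, 0.174997, 0.105466)
  Y <- Y + (h/6)(k1 + 2k2 + 2k3 + k4): x = -1.6675, y = 0.9265, dx/dtau = -1.5823, dy/dtau = 0.2287

Answer: x = -1.6675, y = 0.9265, dx/dtau = -1.5823, dy/dtau = 0.2287


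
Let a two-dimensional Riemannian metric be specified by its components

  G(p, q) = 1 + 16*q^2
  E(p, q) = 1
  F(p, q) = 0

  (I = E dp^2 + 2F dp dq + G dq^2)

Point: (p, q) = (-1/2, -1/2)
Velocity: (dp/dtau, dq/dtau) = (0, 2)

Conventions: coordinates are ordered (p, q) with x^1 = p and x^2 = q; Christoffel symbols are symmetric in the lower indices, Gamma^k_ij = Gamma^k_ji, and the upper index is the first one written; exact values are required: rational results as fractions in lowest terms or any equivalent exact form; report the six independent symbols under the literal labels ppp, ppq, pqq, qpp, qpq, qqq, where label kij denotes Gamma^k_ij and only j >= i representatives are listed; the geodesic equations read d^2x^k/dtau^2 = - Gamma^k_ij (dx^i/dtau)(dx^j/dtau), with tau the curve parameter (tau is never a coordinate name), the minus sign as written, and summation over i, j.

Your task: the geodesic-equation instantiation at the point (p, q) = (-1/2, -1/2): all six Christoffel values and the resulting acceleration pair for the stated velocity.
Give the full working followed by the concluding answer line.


E = 1, F = 0, G = 5 at the point
E_p = 0, E_q = 0, F_p = 0, F_q = 0, G_p = 0, G_q = -16
EG - F^2 = 5;  g^inv = (1/5) * [[5, 0], [0, 1]]
first-kind symbols [ij,l] = (1/2)(d_i g_jl + d_j g_il - d_l g_ij): [pp,p] = E_p/2 = 0, [pp,q] = F_p - E_q/2 = 0, [pq,p] = E_q/2 = 0, [pq,q] = G_p/2 = 0, [qq,p] = F_q - G_p/2 = 0, [qq,q] = G_q/2 = -8
Gamma^p_ij = (G*[ij,p] - F*[ij,q])/(EG - F^2), Gamma^q_ij = (E*[ij,q] - F*[ij,p])/(EG - F^2)
Gamma_ppp = 0, Gamma_ppq = 0, Gamma_pqq = 0, Gamma_qpp = 0, Gamma_qpq = 0, Gamma_qqq = -8/5
d^2p/dtau^2 = -(Gamma_ppp*(0)^2 + 2*Gamma_ppq*(0)*(2) + Gamma_pqq*(2)^2) = 0
d^2q/dtau^2 = -(Gamma_qpp*(0)^2 + 2*Gamma_qpq*(0)*(2) + Gamma_qqq*(2)^2) = 32/5

Answer: Gamma_ppp = 0, Gamma_ppq = 0, Gamma_pqq = 0, Gamma_qpp = 0, Gamma_qpq = 0, Gamma_qqq = -8/5; accelerations (d^2p/dtau^2, d^2q/dtau^2) = (0, 32/5)


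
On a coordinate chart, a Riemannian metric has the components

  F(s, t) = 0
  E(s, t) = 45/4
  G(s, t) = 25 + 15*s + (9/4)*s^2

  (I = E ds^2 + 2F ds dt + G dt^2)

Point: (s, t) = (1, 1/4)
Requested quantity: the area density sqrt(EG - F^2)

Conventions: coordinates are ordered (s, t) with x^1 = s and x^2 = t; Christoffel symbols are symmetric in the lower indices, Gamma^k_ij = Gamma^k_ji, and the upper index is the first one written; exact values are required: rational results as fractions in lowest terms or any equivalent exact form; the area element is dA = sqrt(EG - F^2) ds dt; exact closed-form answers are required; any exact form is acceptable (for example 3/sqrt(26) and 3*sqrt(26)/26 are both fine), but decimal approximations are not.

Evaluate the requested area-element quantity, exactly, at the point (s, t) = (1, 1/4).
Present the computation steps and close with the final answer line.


E = 45/4, F = 0, G = 169/4; EG - F^2 = 7605/16

Answer: sqrt(EG - F^2) = 39*sqrt(5)/4


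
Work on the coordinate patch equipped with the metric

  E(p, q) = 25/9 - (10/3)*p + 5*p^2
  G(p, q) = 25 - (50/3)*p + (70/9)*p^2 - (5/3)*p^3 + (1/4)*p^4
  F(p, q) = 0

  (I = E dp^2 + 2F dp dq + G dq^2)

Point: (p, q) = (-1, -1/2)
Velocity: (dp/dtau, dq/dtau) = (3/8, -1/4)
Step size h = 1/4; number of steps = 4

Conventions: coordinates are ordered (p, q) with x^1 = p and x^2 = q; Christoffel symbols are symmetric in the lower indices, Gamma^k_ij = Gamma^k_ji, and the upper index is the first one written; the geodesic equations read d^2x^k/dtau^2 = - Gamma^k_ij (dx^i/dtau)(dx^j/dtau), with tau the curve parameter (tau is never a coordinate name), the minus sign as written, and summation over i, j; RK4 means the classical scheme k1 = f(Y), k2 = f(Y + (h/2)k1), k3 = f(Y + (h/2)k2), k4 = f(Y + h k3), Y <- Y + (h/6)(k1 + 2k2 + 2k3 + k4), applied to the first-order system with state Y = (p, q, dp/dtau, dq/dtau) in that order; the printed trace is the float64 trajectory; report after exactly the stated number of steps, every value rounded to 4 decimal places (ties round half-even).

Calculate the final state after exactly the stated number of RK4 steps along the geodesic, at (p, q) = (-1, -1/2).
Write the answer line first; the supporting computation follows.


Answer: p = -0.6535, q = -0.7865, dp/dtau = 0.2962, dq/dtau = -0.3232

f(Y) = (dp/dtau, dq/dtau, -Gamma^p_ij Y'^i Y'^j, -Gamma^q_ij Y'^i Y'^j) with the Gammas evaluated at the stage position; h = 0.250000; intermediate values shown to 6 dp
step 0: p = -1.0000, q = -0.5000, dp/dtau = 0.3750, dq/dtau = -0.2500
step 1:
  k1: at (p, q) = (-1.000000, -0.500000), (dp/dtau, dq/dtau) = (0.375000, -0.250000); Gamma_ppp = -0.600000, Gamma_ppq = 0.000000, Gamma_pqq = 1.720000, Gamma_qpp = 0.000000, Gamma_qpq = -0.372093, Gamma_qqq = 0.000000; k1 = (0.375000, -0.250000, -0.023125, -0.069767)
  k2: at (p, q) = (-0.953125, -0.531250), (dp/dtau, dq/dtau) = (0.372109, -0.258721); Gamma_ppp = -0.612769, Gamma_ppq = 0.000000, Gamma_pqq = 1.757684, Gamma_qpp = 0.000000, Gamma_qpq = -0.371983, Gamma_qqq = 0.000000; k2 = (0.372109, -0.258721, -0.032806, -0.071624)
  k3: at (p, q) = (-0.953486, -0.532340), (dp/dtau, dq/dtau) = (0.370899, -0.258953); Gamma_ppp = -0.612669, Gamma_ppq = 0.000000, Gamma_pqq = 1.757384, Gamma_qpp = 0.000000, Gamma_qpq = -0.371985, Gamma_qqq = 0.000000; k3 = (0.370899, -0.258953, -0.033562, -0.071455)
  k4: at (p, q) = (-0.907275, -0.564738), (dp/dtau, dq/dtau) = (0.366610, -0.267864); Gamma_ppp = -0.625447, Gamma_ppq = 0.000000, Gamma_pqq = 1.796896, Gamma_qpp = 0.000000, Gamma_qpq = -0.371758, Gamma_qqq = 0.000000; k4 = (0.366610, -0.267864, -0.044867, -0.073014)
  Y <- Y + (h/6)(k1 + 2k2 + 2k3 + k4): p = -0.9072, q = -0.5647, dp/dtau = 0.3666, dq/dtau = -0.2679
step 2:
  k1: at (p, q) = (-0.907182, -0.564717), (dp/dtau, dq/dtau) = (0.366636, -0.267872); Gamma_ppp = -0.625473, Gamma_ppq = 0.000000, Gamma_pqq = 1.796978, Gamma_qpp = 0.000000, Gamma_qpq = -0.371758, Gamma_qqq = 0.000000; k1 = (0.366636, -0.267872, -0.044866, -0.073022)
  k2: at (p, q) = (-0.861353, -0.598201), (dp/dtau, dq/dtau) = (0.361028, -0.277000); Gamma_ppp = -0.638283, Gamma_ppq = 0.000000, Gamma_pqq = 1.838641, Gamma_qpp = 0.000000, Gamma_qpq = -0.371410, Gamma_qqq = 0.000000; k2 = (0.361028, -0.277000, -0.057883, -0.074286)
  k3: at (p, q) = (-0.862054, -0.599342), (dp/dtau, dq/dtau) = (0.359401, -0.277158); Gamma_ppp = -0.638086, Gamma_ppq = 0.000000, Gamma_pqq = 1.837984, Gamma_qpp = 0.000000, Gamma_qpq = -0.371416, Gamma_qqq = 0.000000; k3 = (0.359401, -0.277158, -0.058767, -0.073994)
  k4: at (p, q) = (-0.817332, -0.634007), (dp/dtau, dq/dtau) = (0.351945, -0.286371); Gamma_ppp = -0.650654, Gamma_ppq = 0.000000, Gamma_pqq = 1.881105, Gamma_qpp = 0.000000, Gamma_qpq = -0.370954, Gamma_qqq = 0.000000; k4 = (0.351945, -0.286371, -0.073673, -0.074775)
  Y <- Y + (h/6)(k1 + 2k2 + 2k3 + k4): p = -0.8172, q = -0.6340, dp/dtau = 0.3520, dq/dtau = -0.2864
step 3:
  k1: at (p, q) = (-0.817206, -0.633990), (dp/dtau, dq/dtau) = (0.351976, -0.286387); Gamma_ppp = -0.650689, Gamma_ppq = 0.000000, Gamma_pqq = 1.881231, Gamma_qpp = 0.000000, Gamma_qpq = -0.370953, Gamma_qqq = 0.000000; k1 = (0.351976, -0.286387, -0.073682, -0.074785)
  k2: at (p, q) = (-0.773209, -0.669789), (dp/dtau, dq/dtau) = (0.342766, -0.295735); Gamma_ppp = -0.663045, Gamma_ppq = 0.000000, Gamma_pqq = 1.926195, Gamma_qpp = 0.000000, Gamma_qpq = -0.370374, Gamma_qqq = 0.000000; k2 = (0.342766, -0.295735, -0.090564, -0.075088)
  k3: at (p, q) = (-0.774360, -0.670957), (dp/dtau, dq/dtau) = (0.340656, -0.295773); Gamma_ppp = -0.662722, Gamma_ppq = 0.000000, Gamma_pqq = 1.924986, Gamma_qpp = 0.000000, Gamma_qpq = -0.370390, Gamma_qqq = 0.000000; k3 = (0.340656, -0.295773, -0.091495, -0.074639)
  k4: at (p, q) = (-0.732042, -0.707934), (dp/dtau, dq/dtau) = (0.329103, -0.305047); Gamma_ppp = -0.674515, Gamma_ppq = 0.000000, Gamma_pqq = 1.970644, Gamma_qpp = 0.000000, Gamma_qpq = -0.369714, Gamma_qqq = 0.000000; k4 = (0.329103, -0.305047, -0.110320, -0.074232)
  Y <- Y + (h/6)(k1 + 2k2 + 2k3 + k4): p = -0.7319, q = -0.7079, dp/dtau = 0.3291, dq/dtau = -0.3051
step 4:
  k1: at (p, q) = (-0.731875, -0.707926), (dp/dtau, dq/dtau) = (0.329138, -0.305074); Gamma_ppp = -0.674561, Gamma_ppq = 0.000000, Gamma_pqq = 1.970828, Gamma_qpp = 0.000000, Gamma_qpq = -0.369711, Gamma_qqq = 0.000000; k1 = (0.329138, -0.305074, -0.110348, -0.074246)
  k2: at (p, q) = (-0.690733, -0.746060), (dp/dtau, dq/dtau) = (0.315345, -0.314354); Gamma_ppp = -0.685840, Gamma_ppq = 0.000000, Gamma_pqq = 2.017640, Gamma_qpp = 0.000000, Gamma_qpq = -0.368933, Gamma_qqq = 0.000000; k2 = (0.315345, -0.314354, -0.131179, -0.073145)
  k3: at (p, q) = (-0.692457, -0.747220), (dp/dtau, dq/dtau) = (0.312741, -0.314217); Gamma_ppp = -0.685372, Gamma_ppq = 0.000000, Gamma_pqq = 2.015629, Gamma_qpp = 0.000000, Gamma_qpq = -0.368968, Gamma_qqq = 0.000000; k3 = (0.312741, -0.314217, -0.131973, -0.072516)
  k4: at (p, q) = (-0.653690, -0.786480), (dp/dtau, dq/dtau) = (0.296145, -0.323203); Gamma_ppp = -0.695744, Gamma_ppq = 0.000000, Gamma_pqq = 2.061880, Gamma_qpp = 0.000000, Gamma_qpq = -0.368127, Gamma_qqq = 0.000000; k4 = (0.296145, -0.323203, -0.154366, -0.070470)
  Y <- Y + (h/6)(k1 + 2k2 + 2k3 + k4): p = -0.6535, q = -0.7865, dp/dtau = 0.2962, dq/dtau = -0.3232


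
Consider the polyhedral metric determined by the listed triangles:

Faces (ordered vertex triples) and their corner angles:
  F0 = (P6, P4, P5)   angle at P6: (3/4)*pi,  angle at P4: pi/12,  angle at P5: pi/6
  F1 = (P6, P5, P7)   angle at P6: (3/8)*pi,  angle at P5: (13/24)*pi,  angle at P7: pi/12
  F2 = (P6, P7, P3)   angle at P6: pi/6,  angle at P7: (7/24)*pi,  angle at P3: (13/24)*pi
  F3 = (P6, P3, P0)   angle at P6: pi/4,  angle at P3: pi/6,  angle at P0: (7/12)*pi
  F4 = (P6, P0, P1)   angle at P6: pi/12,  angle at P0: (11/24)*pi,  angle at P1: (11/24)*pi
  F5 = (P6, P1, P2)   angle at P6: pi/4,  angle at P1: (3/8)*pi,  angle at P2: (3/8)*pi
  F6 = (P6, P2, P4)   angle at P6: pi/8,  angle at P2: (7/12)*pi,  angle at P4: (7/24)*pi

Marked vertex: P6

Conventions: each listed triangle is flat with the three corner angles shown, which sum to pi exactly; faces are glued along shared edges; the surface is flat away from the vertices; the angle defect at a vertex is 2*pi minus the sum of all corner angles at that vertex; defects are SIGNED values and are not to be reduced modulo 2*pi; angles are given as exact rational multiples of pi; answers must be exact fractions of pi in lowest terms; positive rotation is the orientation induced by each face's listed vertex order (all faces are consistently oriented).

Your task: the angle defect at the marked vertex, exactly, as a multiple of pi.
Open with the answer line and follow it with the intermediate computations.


Answer: defect(P6) = 0

Sum of corner angles at P6: 2*pi
defect = 2*pi - 2*pi


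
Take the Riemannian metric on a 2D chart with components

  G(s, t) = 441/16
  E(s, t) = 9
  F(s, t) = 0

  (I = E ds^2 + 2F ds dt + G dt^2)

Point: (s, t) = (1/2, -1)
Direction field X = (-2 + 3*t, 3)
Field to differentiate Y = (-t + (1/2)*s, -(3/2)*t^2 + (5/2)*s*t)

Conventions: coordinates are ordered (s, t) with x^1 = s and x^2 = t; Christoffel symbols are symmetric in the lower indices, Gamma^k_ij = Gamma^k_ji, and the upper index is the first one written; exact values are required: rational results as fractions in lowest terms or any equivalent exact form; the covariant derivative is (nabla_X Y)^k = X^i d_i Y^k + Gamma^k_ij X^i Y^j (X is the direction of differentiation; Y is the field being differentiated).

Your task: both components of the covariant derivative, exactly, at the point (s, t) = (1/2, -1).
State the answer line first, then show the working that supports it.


Answer: (nabla_X Y)^s = -11/2, (nabla_X Y)^t = 101/4

E = 9, F = 0, G = 441/16 at the point
E_s = 0, E_t = 0, F_s = 0, F_t = 0, G_s = 0, G_t = 0
EG - F^2 = 3969/16;  g^inv = (16/3969) * [[441/16, 0], [0, 9]]
first-kind symbols [ij,l] = (1/2)(d_i g_jl + d_j g_il - d_l g_ij): [ss,s] = E_s/2 = 0, [ss,t] = F_s - E_t/2 = 0, [st,s] = E_t/2 = 0, [st,t] = G_s/2 = 0, [tt,s] = F_t - G_s/2 = 0, [tt,t] = G_t/2 = 0
Gamma^s_ij = (G*[ij,s] - F*[ij,t])/(EG - F^2), Gamma^t_ij = (E*[ij,t] - F*[ij,s])/(EG - F^2)
Gamma_sss = 0, Gamma_sst = 0, Gamma_stt = 0, Gamma_tss = 0, Gamma_tst = 0, Gamma_ttt = 0
X = (-5, 3), Y = (5/4, -11/4) at the point


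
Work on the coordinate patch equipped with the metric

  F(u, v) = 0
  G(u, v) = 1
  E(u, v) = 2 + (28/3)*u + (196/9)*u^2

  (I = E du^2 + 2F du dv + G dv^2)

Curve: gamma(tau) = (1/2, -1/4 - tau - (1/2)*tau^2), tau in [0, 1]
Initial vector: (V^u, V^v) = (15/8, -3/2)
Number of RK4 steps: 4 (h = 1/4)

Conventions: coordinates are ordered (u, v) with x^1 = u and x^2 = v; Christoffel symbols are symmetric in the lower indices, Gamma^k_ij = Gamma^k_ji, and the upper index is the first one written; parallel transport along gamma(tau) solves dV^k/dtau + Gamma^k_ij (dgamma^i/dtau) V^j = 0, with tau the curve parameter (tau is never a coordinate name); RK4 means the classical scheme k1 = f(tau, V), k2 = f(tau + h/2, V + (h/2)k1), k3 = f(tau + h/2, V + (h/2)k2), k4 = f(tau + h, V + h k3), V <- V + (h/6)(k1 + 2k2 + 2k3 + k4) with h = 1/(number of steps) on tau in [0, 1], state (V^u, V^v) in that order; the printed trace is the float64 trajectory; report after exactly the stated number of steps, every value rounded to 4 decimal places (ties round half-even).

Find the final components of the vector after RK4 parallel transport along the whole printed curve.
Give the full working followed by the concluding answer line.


gamma'(tau) = (0, -1 - tau); f(tau, V)^k = -Gamma^k_ij(gamma(tau)) gamma'^i(tau) V^j; h = 1/4; intermediate values shown to 6 dp
curve data and Christoffel symbols at the stage parameters:
  tau = 0.000000: gamma = (0.500000, -0.250000), gamma' = (0.000000, -1.000000); Gamma_uuu = 1.284404, Gamma_uuv = 0.000000, Gamma_uvv = 0.000000, Gamma_vuu = 0.000000, Gamma_vuv = 0.000000, Gamma_vvv = 0.000000
  tau = 0.125000: gamma = (0.500000, -0.382812), gamma' = (0.000000, -1.125000); Gamma_uuu = 1.284404, Gamma_uuv = 0.000000, Gamma_uvv = 0.000000, Gamma_vuu = 0.000000, Gamma_vuv = 0.000000, Gamma_vvv = 0.000000
  tau = 0.250000: gamma = (0.500000, -0.531250), gamma' = (0.000000, -1.250000); Gamma_uuu = 1.284404, Gamma_uuv = 0.000000, Gamma_uvv = 0.000000, Gamma_vuu = 0.000000, Gamma_vuv = 0.000000, Gamma_vvv = 0.000000
  tau = 0.375000: gamma = (0.500000, -0.695312), gamma' = (0.000000, -1.375000); Gamma_uuu = 1.284404, Gamma_uuv = 0.000000, Gamma_uvv = 0.000000, Gamma_vuu = 0.000000, Gamma_vuv = 0.000000, Gamma_vvv = 0.000000
  tau = 0.500000: gamma = (0.500000, -0.875000), gamma' = (0.000000, -1.500000); Gamma_uuu = 1.284404, Gamma_uuv = 0.000000, Gamma_uvv = 0.000000, Gamma_vuu = 0.000000, Gamma_vuv = 0.000000, Gamma_vvv = 0.000000
  tau = 0.625000: gamma = (0.500000, -1.070312), gamma' = (0.000000, -1.625000); Gamma_uuu = 1.284404, Gamma_uuv = 0.000000, Gamma_uvv = 0.000000, Gamma_vuu = 0.000000, Gamma_vuv = 0.000000, Gamma_vvv = 0.000000
  tau = 0.750000: gamma = (0.500000, -1.281250), gamma' = (0.000000, -1.750000); Gamma_uuu = 1.284404, Gamma_uuv = 0.000000, Gamma_uvv = 0.000000, Gamma_vuu = 0.000000, Gamma_vuv = 0.000000, Gamma_vvv = 0.000000
  tau = 0.875000: gamma = (0.500000, -1.507812), gamma' = (0.000000, -1.875000); Gamma_uuu = 1.284404, Gamma_uuv = 0.000000, Gamma_uvv = 0.000000, Gamma_vuu = 0.000000, Gamma_vuv = 0.000000, Gamma_vvv = 0.000000
  tau = 1.000000: gamma = (0.500000, -1.750000), gamma' = (0.000000, -2.000000); Gamma_uuu = 1.284404, Gamma_uuv = 0.000000, Gamma_uvv = 0.000000, Gamma_vuu = 0.000000, Gamma_vuv = 0.000000, Gamma_vvv = 0.000000
step 0: V^u = 1.8750, V^v = -1.5000
step 1: k1 = (0.000000, 0.000000), k2 = (0.000000, 0.000000), k3 = (0.000000, 0.000000), k4 = (0.000000, 0.000000); V <- V + (h/6)(k1 + 2k2 + 2k3 + k4): V^u = 1.8750, V^v = -1.5000
step 2: k1 = (0.000000, 0.000000), k2 = (0.000000, 0.000000), k3 = (0.000000, 0.000000), k4 = (0.000000, 0.000000); V <- V + (h/6)(k1 + 2k2 + 2k3 + k4): V^u = 1.8750, V^v = -1.5000
step 3: k1 = (0.000000, 0.000000), k2 = (0.000000, 0.000000), k3 = (0.000000, 0.000000), k4 = (0.000000, 0.000000); V <- V + (h/6)(k1 + 2k2 + 2k3 + k4): V^u = 1.8750, V^v = -1.5000
step 4: k1 = (0.000000, 0.000000), k2 = (0.000000, 0.000000), k3 = (0.000000, 0.000000), k4 = (0.000000, 0.000000); V <- V + (h/6)(k1 + 2k2 + 2k3 + k4): V^u = 1.8750, V^v = -1.5000

Answer: V^u = 1.8750, V^v = -1.5000


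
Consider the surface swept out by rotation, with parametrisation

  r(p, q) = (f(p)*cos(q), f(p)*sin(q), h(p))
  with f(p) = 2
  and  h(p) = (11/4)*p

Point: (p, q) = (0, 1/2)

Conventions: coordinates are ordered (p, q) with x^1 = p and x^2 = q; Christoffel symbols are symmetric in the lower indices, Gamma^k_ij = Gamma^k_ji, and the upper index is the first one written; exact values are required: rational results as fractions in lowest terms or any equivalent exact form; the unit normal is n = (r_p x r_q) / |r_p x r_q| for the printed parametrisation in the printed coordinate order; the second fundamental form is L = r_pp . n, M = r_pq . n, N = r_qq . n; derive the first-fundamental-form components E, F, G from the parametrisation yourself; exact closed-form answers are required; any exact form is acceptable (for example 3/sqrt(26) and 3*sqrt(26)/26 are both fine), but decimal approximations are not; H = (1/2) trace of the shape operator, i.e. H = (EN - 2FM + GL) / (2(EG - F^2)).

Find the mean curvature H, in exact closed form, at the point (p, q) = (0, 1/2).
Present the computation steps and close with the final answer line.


f = 2, f' = 0, f'' = 0, h' = 11/4, h'' = 0
E = 121/16, F = 0, G = 4; answer radicand W^2 = 121/16
unnormalised second-form numerators: l = 0, m = 0, n = 11/2; L = l/sqrt(121/16), and similarly M = m/sqrt(W^2), N = n/sqrt(W^2)
H = (E*n - 2*F*m + G*l) / (2*(EG - F^2)*sqrt(W^2)); E*n - 2*F*m + G*l = 1331/32, EG - F^2 = 121/4, so H = (11/16)/sqrt(121/16)

Answer: H = 1/4


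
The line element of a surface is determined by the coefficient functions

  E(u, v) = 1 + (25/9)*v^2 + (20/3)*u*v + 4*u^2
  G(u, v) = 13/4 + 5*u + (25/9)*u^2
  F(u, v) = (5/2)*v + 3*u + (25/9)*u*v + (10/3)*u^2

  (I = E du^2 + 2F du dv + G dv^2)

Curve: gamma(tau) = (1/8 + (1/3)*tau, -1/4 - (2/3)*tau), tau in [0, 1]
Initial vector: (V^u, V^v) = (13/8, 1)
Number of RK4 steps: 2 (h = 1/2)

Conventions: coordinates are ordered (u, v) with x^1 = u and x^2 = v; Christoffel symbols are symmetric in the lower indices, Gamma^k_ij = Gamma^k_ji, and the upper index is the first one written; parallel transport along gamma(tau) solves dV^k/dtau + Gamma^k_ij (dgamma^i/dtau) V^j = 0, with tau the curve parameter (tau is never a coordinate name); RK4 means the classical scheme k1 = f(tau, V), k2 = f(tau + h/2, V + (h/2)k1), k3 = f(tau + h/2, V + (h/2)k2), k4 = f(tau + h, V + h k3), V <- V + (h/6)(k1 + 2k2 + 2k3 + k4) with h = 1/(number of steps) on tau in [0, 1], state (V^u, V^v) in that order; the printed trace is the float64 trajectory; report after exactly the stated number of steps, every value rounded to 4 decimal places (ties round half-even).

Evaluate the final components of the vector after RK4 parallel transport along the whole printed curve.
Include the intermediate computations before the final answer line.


gamma'(tau) = (1/3, -2/3); f(tau, V)^k = -Gamma^k_ij(gamma(tau)) gamma'^i(tau) V^j; h = 1/2; intermediate values shown to 6 dp
curve data and Christoffel symbols at the stage parameters:
  tau = 0.000000: gamma = (0.125000, -0.250000), gamma' = (0.333333, -0.666667); Gamma_uuu = -0.084470, Gamma_uuv = -0.070392, Gamma_uvv = 0.000000, Gamma_vuu = 0.865816, Gamma_vuv = 0.721513, Gamma_vvv = 0.000000
  tau = 0.250000: gamma = (0.208333, -0.416667), gamma' = (0.333333, -0.666667); Gamma_uuu = -0.123749, Gamma_uuv = -0.103124, Gamma_uvv = 0.000000, Gamma_vuu = 0.822928, Gamma_vuv = 0.685773, Gamma_vvv = 0.000000
  tau = 0.500000: gamma = (0.291667, -0.583333), gamma' = (0.333333, -0.666667); Gamma_uuu = -0.152629, Gamma_uuv = -0.127191, Gamma_uvv = 0.000000, Gamma_vuu = 0.779498, Gamma_vuv = 0.649582, Gamma_vvv = 0.000000
  tau = 0.750000: gamma = (0.375000, -0.750000), gamma' = (0.333333, -0.666667); Gamma_uuu = -0.173442, Gamma_uuv = -0.144535, Gamma_uvv = 0.000000, Gamma_vuu = 0.737127, Gamma_vuv = 0.614273, Gamma_vvv = 0.000000
  tau = 1.000000: gamma = (0.458333, -0.916667), gamma' = (0.333333, -0.666667); Gamma_uuu = -0.188073, Gamma_uuv = -0.156728, Gamma_uvv = 0.000000, Gamma_vuu = 0.696726, Gamma_vuv = 0.580605, Gamma_vvv = 0.000000
step 0: V^u = 1.6250, V^v = 1.0000
step 1: k1 = (-0.007039, 0.072151), k2 = (-0.009644, 0.064132), k3 = (-0.009695, 0.064471), k4 = (-0.011188, 0.057139); V <- V + (h/6)(k1 + 2k2 + 2k3 + k4): V^u = 1.6203, V^v = 1.0322
step 2: k1 = (-0.011193, 0.057163), k2 = (-0.011923, 0.050671), k3 = (-0.011994, 0.050974), k4 = (-0.012210, 0.045232); V <- V + (h/6)(k1 + 2k2 + 2k3 + k4): V^u = 1.6143, V^v = 1.0577

Answer: V^u = 1.6143, V^v = 1.0577
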